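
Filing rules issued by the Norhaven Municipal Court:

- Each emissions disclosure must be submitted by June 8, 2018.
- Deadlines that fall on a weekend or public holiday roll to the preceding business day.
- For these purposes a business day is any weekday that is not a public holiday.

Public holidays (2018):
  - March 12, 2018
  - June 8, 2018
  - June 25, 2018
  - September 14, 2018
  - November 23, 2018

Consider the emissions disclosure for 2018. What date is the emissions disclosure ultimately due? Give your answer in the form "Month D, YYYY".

June 7, 2018

The statutory due date is June 8, 2018.
June 8, 2018 is a listed holiday; the preceding business day is June 7, 2018 (Thursday).
Final deadline: June 7, 2018.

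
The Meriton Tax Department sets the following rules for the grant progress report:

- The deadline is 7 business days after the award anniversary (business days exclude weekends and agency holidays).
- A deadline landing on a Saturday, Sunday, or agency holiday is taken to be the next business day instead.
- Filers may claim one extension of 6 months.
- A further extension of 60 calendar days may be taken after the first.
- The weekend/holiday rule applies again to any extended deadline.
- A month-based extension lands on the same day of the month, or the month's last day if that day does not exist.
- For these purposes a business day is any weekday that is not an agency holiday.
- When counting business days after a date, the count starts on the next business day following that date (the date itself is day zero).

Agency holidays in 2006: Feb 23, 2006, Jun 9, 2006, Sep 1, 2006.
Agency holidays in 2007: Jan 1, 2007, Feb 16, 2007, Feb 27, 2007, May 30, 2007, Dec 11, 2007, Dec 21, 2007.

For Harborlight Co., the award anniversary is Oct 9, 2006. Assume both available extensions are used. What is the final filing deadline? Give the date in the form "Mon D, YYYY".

Jun 18, 2007

Starting the day after Oct 9, 2006 and counting 7 business days lands on Oct 18, 2006.
Oct 18, 2006 falls on a Wednesday, which is a business day, so no adjustment is needed.
The 6 months extension carries Oct 18, 2006 to Apr 18, 2007.
Apr 18, 2007 (Wednesday) is already a business day.
Add the 60 calendar-day extension to Apr 18, 2007: Jun 17, 2007.
Jun 17, 2007 is a Sunday, so it moves to the next business day, Jun 18, 2007 (Monday).
So the filing is due Jun 18, 2007.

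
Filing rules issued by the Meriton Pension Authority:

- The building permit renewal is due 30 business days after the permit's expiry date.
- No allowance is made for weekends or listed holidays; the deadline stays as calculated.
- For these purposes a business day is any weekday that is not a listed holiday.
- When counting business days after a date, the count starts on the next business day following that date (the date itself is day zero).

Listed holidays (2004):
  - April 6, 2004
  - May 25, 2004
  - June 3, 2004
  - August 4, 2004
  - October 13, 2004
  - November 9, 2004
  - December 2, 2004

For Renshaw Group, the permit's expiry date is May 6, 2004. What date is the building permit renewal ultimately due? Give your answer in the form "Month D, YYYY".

30 business days after May 6, 2004, excluding weekends and holidays, is June 21, 2004.
June 21, 2004 falls on a Monday. The rules make no weekend/holiday allowance, so it remains June 21, 2004.
The final due date is June 21, 2004.

June 21, 2004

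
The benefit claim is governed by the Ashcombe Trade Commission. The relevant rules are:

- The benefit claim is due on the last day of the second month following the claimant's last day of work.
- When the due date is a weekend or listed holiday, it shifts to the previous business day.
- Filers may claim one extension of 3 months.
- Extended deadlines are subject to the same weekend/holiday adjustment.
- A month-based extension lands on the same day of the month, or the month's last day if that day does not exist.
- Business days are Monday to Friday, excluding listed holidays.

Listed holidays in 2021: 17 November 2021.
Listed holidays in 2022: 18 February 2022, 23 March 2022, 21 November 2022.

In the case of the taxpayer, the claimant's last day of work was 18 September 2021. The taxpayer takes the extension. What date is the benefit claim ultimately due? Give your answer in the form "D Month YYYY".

28 February 2022

2 months after 18 September 2021 falls in November 2021; the last day of that month is 30 November 2021.
30 November 2021 falls on a Tuesday, which is a business day, so no adjustment is needed.
The 3 months extension carries 30 November 2021 to 28 February 2022 (day 30 does not exist in February, so the month's last day is used).
Since 28 February 2022 is a Monday and not a holiday, the date is unchanged.
Deadline: 28 February 2022.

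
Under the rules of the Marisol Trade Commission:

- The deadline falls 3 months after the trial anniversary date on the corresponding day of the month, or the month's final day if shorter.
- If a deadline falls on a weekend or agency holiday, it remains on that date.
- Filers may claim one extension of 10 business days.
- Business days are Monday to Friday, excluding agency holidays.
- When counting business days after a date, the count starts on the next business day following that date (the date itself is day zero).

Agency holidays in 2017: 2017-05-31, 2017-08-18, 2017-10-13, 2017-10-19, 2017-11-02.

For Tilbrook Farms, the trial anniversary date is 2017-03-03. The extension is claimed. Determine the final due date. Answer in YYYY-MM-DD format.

3 months from 2017-03-03 is 2017-06-03.
2017-06-03 is a Saturday; no weekend or holiday adjustment applies.
The 10-business-day extension runs from 2017-06-03 to 2017-06-16.
2017-06-16 is a Friday; no weekend or holiday adjustment applies.
Deadline: 2017-06-16.

2017-06-16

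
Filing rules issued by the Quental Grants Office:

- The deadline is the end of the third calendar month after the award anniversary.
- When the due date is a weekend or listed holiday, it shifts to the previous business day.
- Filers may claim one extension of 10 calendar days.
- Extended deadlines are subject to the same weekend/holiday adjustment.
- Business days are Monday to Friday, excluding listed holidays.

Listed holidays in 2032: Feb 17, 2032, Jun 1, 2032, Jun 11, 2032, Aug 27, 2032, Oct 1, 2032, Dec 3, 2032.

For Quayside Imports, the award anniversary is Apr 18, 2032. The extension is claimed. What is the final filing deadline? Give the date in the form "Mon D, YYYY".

3 months after Apr 18, 2032 is July 2032; that month ends on Jul 31, 2032.
Jul 31, 2032 falls on a Saturday. Rolling to the preceding business day gives Jul 30, 2032, a Friday.
The 10-calendar-day extension moves the deadline from Jul 30, 2032 to Aug 9, 2032.
Aug 9, 2032 is a Monday and not a listed holiday, so it stands.
The final due date is Aug 9, 2032.

Aug 9, 2032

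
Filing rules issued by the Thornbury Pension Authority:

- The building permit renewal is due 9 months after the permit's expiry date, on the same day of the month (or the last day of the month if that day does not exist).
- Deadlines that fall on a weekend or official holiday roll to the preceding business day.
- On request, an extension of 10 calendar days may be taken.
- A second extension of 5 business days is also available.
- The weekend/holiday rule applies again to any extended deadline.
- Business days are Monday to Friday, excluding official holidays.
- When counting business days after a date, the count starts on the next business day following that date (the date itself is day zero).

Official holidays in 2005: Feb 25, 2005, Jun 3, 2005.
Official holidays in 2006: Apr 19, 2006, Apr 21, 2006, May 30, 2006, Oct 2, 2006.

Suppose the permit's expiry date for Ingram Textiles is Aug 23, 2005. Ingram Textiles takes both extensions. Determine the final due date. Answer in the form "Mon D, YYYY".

9 months after Aug 23, 2005, on the same day of the month, is May 23, 2006.
May 23, 2006 falls on a Tuesday, which is a business day, so no adjustment is needed.
Applying the 10-calendar-day extension: May 23, 2006 + 10 days = Jun 2, 2006.
Jun 2, 2006 (Friday) is already a business day.
The 5-business-day extension runs from Jun 2, 2006 to Jun 9, 2006.
Since Jun 9, 2006 is a Friday and not a holiday, the date is unchanged.
The final due date is Jun 9, 2006.

Jun 9, 2006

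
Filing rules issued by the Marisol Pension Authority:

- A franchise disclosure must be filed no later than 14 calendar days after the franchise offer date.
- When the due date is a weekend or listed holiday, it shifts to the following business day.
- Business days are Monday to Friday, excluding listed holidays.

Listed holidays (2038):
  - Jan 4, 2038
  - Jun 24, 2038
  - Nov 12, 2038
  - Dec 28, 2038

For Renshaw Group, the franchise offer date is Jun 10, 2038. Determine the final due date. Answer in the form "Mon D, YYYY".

Adding 14 calendar days to Jun 10, 2038 gives Jun 24, 2038.
Jun 24, 2038 falls on a listed holiday. Rolling to the next business day gives Jun 25, 2038, a Friday.
Deadline: Jun 25, 2038.

Jun 25, 2038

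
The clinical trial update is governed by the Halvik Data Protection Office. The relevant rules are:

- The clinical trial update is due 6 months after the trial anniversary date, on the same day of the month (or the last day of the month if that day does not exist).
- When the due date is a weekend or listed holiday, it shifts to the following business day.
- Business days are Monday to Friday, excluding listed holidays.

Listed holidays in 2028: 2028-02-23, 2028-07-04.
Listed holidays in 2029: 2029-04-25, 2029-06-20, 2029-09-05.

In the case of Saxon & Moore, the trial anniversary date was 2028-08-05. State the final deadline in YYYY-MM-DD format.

Moving 6 months forward from 2028-08-05 on the corresponding day gives 2029-02-05.
2029-02-05 is a Monday and not a listed holiday, so it stands.
Final deadline: 2029-02-05.

2029-02-05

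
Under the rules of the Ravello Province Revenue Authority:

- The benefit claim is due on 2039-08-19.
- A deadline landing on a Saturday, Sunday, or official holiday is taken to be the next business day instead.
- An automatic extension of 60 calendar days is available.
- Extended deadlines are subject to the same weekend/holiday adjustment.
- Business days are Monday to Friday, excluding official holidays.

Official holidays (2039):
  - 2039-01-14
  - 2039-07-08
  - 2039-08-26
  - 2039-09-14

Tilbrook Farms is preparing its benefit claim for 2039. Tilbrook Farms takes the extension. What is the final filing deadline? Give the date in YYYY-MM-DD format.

Start from the fixed due date, 2039-08-19.
2039-08-19 falls on a Friday, which is a business day, so no adjustment is needed.
Add the 60 calendar-day extension to 2039-08-19: 2039-10-18.
2039-10-18 (Tuesday) is already a business day.
Deadline: 2039-10-18.

2039-10-18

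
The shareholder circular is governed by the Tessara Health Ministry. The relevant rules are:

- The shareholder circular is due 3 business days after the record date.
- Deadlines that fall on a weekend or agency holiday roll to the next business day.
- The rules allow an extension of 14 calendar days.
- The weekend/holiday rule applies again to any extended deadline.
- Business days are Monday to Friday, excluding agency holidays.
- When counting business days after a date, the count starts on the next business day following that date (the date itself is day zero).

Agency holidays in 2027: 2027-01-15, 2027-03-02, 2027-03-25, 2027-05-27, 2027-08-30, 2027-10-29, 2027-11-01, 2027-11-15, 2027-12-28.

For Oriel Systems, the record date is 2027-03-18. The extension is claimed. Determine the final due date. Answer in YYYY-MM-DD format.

2027-04-06

3 business days after 2027-03-18, excluding weekends and holidays, is 2027-03-23.
2027-03-23 falls on a Tuesday, which is a business day, so no adjustment is needed.
The 14-calendar-day extension moves the deadline from 2027-03-23 to 2027-04-06.
2027-04-06 (Tuesday) is already a business day.
The final due date is 2027-04-06.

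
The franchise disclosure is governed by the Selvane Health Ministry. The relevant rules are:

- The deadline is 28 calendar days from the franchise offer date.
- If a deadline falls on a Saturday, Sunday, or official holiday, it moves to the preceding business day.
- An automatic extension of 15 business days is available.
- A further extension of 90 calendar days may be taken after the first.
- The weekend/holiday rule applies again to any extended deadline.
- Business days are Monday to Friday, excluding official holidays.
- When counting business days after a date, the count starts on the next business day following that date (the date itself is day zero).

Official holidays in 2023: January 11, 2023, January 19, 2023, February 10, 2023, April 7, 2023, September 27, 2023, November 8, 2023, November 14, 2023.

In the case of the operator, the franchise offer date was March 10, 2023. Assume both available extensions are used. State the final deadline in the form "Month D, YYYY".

July 27, 2023

Trigger date March 10, 2023 + 28 calendar days = April 7, 2023.
April 7, 2023 falls on a listed holiday. Rolling to the preceding business day gives April 6, 2023, a Thursday.
The 15-business-day extension runs from April 6, 2023 to April 28, 2023.
Since April 28, 2023 is a Friday and not a holiday, the date is unchanged.
With the 90-day extension, April 28, 2023 becomes July 27, 2023.
July 27, 2023 (Thursday) is already a business day.
Deadline: July 27, 2023.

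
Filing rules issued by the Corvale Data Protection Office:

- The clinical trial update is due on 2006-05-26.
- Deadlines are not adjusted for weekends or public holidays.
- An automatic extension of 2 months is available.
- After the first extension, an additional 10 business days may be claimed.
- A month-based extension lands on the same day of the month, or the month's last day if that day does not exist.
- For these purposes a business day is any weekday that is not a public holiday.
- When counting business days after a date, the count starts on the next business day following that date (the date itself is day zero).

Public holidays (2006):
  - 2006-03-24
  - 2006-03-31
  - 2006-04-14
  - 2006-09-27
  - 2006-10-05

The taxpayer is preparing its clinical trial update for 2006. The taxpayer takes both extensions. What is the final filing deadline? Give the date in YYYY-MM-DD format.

The stated deadline is 2006-05-26.
2006-05-26 falls on a Friday. The rules make no weekend/holiday allowance, so it remains 2006-05-26.
Applying the 2 months extension: 2 months after 2006-05-26 is 2006-07-26.
2006-07-26 is a Wednesday; no weekend or holiday adjustment applies.
Applying the 10-business-day extension: 10 business days after 2006-07-26 is 2006-08-09.
No adjustment is made for weekends or holidays, so 2006-08-09 stands.
Final deadline: 2006-08-09.

2006-08-09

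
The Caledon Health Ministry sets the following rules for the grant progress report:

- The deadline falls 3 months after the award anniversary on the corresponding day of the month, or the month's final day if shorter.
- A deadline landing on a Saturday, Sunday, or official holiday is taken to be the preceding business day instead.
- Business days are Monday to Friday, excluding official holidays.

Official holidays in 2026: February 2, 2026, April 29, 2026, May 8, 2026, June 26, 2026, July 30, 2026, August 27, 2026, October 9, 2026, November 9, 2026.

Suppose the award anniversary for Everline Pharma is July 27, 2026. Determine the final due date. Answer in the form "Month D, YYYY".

Moving 3 months forward from July 27, 2026 on the corresponding day gives October 27, 2026.
October 27, 2026 is a Tuesday and not a listed holiday, so it stands.
Final deadline: October 27, 2026.

October 27, 2026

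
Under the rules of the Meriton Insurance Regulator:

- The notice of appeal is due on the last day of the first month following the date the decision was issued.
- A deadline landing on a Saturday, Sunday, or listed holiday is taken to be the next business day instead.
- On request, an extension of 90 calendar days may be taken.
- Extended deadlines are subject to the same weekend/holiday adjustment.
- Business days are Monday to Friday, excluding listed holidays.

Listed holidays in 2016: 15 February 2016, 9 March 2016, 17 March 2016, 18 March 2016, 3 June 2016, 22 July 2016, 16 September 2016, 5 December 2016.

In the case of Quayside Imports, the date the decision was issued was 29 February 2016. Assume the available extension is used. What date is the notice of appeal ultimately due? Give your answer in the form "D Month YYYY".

The first month after 29 February 2016 is March 2016, whose last day is 31 March 2016.
31 March 2016 is a Thursday and not a listed holiday, so it stands.
Applying the 90-calendar-day extension: 31 March 2016 + 90 days = 29 June 2016.
29 June 2016 falls on a Wednesday, which is a business day, so no adjustment is needed.
Deadline: 29 June 2016.

29 June 2016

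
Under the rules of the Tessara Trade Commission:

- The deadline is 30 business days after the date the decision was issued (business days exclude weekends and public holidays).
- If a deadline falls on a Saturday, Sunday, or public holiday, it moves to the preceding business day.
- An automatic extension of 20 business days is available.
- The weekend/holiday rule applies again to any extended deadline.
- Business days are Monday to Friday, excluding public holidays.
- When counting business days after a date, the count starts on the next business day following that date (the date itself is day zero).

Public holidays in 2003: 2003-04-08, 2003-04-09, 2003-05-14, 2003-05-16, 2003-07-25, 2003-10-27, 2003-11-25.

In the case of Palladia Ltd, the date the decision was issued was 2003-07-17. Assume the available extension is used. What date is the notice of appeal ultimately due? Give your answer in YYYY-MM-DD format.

2003-09-26

30 business days after 2003-07-17, excluding weekends and holidays, is 2003-08-29.
2003-08-29 falls on a Friday, which is a business day, so no adjustment is needed.
Counting 20 further business days from 2003-08-29 reaches 2003-09-26.
2003-09-26 falls on a Friday, which is a business day, so no adjustment is needed.
So the filing is due 2003-09-26.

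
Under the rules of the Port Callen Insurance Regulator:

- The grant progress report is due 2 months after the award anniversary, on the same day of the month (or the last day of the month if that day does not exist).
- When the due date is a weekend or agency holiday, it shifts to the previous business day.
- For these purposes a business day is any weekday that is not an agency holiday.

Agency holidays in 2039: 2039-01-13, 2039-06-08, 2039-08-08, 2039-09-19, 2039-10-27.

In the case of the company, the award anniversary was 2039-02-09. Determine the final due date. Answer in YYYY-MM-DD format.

2 months from 2039-02-09 is 2039-04-09.
2039-04-09 is a Saturday; the preceding business day is 2039-04-08 (Friday).
Final deadline: 2039-04-08.

2039-04-08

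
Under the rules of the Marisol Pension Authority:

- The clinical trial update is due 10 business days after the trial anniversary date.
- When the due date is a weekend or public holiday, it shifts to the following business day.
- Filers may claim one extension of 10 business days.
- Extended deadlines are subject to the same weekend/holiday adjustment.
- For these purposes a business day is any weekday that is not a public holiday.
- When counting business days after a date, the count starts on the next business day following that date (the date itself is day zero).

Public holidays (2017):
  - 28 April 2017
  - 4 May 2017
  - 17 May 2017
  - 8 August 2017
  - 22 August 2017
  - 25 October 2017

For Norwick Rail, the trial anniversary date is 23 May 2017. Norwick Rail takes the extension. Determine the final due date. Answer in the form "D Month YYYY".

10 business days after 23 May 2017, excluding weekends and holidays, is 6 June 2017.
6 June 2017 is a Tuesday and not a listed holiday, so it stands.
Applying the 10-business-day extension: 10 business days after 6 June 2017 is 20 June 2017.
20 June 2017 is a Tuesday and not a listed holiday, so it stands.
Final deadline: 20 June 2017.

20 June 2017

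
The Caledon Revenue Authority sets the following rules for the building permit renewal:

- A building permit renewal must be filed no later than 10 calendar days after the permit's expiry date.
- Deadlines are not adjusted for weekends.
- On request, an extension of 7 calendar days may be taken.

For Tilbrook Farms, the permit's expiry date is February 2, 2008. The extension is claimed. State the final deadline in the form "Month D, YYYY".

February 19, 2008

Adding 10 calendar days to February 2, 2008 gives February 12, 2008.
February 12, 2008 falls on a Tuesday. The rules make no weekend/holiday allowance, so it remains February 12, 2008.
Add the 7 calendar-day extension to February 12, 2008: February 19, 2008.
February 19, 2008 is a Tuesday; no weekend or holiday adjustment applies.
The final due date is February 19, 2008.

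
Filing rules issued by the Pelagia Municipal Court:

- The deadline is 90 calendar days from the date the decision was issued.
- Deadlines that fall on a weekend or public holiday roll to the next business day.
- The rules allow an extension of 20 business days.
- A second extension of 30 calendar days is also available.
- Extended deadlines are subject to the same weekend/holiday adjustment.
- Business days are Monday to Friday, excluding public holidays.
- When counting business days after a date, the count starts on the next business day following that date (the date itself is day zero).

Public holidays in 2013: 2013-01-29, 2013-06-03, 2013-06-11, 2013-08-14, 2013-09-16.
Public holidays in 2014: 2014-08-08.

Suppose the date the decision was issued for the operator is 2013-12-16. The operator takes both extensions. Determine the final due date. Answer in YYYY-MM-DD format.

From 2013-12-16, 90 calendar days later is 2014-03-16.
2014-03-16 is a Sunday, so it moves to the next business day, 2014-03-17 (Monday).
The 20-business-day extension runs from 2014-03-17 to 2014-04-14.
2014-04-14 (Monday) is already a business day.
The 30-calendar-day extension moves the deadline from 2014-04-14 to 2014-05-14.
2014-05-14 (Wednesday) is already a business day.
The final due date is 2014-05-14.

2014-05-14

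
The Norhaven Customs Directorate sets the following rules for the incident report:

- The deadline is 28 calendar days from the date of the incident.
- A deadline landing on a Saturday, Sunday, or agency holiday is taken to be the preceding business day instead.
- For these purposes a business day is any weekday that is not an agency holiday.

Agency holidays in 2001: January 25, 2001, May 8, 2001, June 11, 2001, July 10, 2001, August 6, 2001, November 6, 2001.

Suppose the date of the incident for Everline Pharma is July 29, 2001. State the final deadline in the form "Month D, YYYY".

August 24, 2001

28 calendar days after July 29, 2001 is August 26, 2001.
August 26, 2001 falls on a Sunday. Rolling to the preceding business day gives August 24, 2001, a Friday.
Final deadline: August 24, 2001.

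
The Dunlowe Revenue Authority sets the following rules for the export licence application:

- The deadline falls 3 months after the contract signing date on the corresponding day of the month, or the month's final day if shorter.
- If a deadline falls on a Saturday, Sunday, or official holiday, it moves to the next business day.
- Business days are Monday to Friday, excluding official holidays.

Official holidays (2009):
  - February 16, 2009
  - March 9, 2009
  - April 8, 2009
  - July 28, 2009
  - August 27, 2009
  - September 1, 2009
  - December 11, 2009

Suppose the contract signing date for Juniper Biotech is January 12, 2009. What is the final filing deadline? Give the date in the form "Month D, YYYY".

3 months after January 12, 2009, on the same day of the month, is April 12, 2009.
April 12, 2009 is a Sunday, so it moves to the next business day, April 13, 2009 (Monday).
Deadline: April 13, 2009.

April 13, 2009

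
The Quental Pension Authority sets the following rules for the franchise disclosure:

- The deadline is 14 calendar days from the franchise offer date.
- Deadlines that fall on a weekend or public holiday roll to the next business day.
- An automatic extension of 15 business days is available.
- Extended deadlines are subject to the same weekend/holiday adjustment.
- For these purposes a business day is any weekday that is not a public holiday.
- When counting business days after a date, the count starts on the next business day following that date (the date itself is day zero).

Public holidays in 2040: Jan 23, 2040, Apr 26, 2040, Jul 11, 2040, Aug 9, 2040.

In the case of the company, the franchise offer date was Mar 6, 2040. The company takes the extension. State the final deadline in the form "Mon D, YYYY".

Adding 14 calendar days to Mar 6, 2040 gives Mar 20, 2040.
Mar 20, 2040 (Tuesday) is already a business day.
Applying the 15-business-day extension: 15 business days after Mar 20, 2040 is Apr 10, 2040.
Apr 10, 2040 falls on a Tuesday, which is a business day, so no adjustment is needed.
Final deadline: Apr 10, 2040.

Apr 10, 2040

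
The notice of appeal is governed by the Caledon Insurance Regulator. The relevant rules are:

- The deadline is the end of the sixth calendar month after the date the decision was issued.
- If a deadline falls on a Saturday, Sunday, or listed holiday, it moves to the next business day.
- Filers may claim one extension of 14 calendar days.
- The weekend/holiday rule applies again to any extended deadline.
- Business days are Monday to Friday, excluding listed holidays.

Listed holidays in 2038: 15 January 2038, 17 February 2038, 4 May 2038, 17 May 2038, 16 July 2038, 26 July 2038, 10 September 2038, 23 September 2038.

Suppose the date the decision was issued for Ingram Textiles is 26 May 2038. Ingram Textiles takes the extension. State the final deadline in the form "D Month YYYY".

The sixth month after 26 May 2038 is November 2038, whose last day is 30 November 2038.
30 November 2038 is a Tuesday and not a listed holiday, so it stands.
Add the 14 calendar-day extension to 30 November 2038: 14 December 2038.
14 December 2038 (Tuesday) is already a business day.
Final deadline: 14 December 2038.

14 December 2038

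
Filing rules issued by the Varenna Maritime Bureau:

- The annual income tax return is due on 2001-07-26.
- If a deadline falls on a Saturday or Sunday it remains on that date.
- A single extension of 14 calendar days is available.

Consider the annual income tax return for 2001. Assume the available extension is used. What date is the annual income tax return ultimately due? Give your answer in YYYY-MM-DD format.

Start from the fixed due date, 2001-07-26.
No adjustment is made for weekends or holidays, so 2001-07-26 stands.
Applying the 14-calendar-day extension: 2001-07-26 + 14 days = 2001-08-09.
No adjustment is made for weekends or holidays, so 2001-08-09 stands.
Deadline: 2001-08-09.

2001-08-09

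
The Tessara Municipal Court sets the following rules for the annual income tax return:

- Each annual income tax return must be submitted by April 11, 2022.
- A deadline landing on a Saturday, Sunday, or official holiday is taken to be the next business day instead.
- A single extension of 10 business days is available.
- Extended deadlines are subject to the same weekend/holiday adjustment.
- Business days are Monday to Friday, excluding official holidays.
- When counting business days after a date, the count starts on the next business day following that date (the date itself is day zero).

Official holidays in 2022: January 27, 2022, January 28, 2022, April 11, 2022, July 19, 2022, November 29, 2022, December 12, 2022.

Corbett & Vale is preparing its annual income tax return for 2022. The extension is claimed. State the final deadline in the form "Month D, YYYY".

The statutory due date is April 11, 2022.
April 11, 2022 is a listed holiday; the next business day is April 12, 2022 (Tuesday).
The 10-business-day extension runs from April 12, 2022 to April 26, 2022.
April 26, 2022 is a Tuesday and not a listed holiday, so it stands.
The final due date is April 26, 2022.

April 26, 2022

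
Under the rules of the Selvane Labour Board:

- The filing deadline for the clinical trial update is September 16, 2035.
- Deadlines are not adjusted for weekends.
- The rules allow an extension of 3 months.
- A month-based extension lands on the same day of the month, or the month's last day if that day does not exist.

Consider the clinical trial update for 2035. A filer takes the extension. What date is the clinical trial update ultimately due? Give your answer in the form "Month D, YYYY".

December 16, 2035

The statutory due date is September 16, 2035.
September 16, 2035 is a Sunday; no weekend or holiday adjustment applies.
Add 3 months to September 16, 2035: December 16, 2035.
December 16, 2035 falls on a Sunday. The rules make no weekend/holiday allowance, so it remains December 16, 2035.
Deadline: December 16, 2035.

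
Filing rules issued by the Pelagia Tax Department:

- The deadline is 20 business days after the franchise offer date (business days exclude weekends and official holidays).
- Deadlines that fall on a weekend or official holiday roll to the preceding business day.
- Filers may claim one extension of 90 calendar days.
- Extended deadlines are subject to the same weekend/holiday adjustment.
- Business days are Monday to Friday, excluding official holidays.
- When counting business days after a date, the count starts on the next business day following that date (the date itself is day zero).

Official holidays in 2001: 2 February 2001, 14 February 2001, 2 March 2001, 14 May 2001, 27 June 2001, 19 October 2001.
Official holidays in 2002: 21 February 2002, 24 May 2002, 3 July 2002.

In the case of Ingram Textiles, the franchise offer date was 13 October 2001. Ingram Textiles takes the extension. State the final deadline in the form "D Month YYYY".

8 February 2002

Counting 20 business days after 13 October 2001 (skipping weekends and listed holidays) reaches 12 November 2001.
12 November 2001 is a Monday and not a listed holiday, so it stands.
The 90-calendar-day extension moves the deadline from 12 November 2001 to 10 February 2002.
Because 10 February 2002 is a Sunday, the deadline becomes 8 February 2002 (Friday).
The final due date is 8 February 2002.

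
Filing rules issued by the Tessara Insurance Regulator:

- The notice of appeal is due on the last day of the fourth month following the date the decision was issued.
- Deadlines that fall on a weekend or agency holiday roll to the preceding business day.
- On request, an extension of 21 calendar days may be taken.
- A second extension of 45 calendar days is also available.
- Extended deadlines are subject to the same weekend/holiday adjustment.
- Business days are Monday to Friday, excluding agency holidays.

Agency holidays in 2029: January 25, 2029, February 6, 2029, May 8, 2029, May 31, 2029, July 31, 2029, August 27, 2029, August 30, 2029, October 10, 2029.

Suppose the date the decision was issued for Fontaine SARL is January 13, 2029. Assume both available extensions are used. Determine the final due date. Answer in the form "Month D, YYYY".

August 3, 2029

4 months after January 13, 2029 falls in May 2029; the last day of that month is May 31, 2029.
Because May 31, 2029 is a listed holiday, the deadline becomes May 30, 2029 (Wednesday).
The 21-calendar-day extension moves the deadline from May 30, 2029 to June 20, 2029.
Since June 20, 2029 is a Wednesday and not a holiday, the date is unchanged.
With the 45-day extension, June 20, 2029 becomes August 4, 2029.
Because August 4, 2029 is a Saturday, the deadline becomes August 3, 2029 (Friday).
Final deadline: August 3, 2029.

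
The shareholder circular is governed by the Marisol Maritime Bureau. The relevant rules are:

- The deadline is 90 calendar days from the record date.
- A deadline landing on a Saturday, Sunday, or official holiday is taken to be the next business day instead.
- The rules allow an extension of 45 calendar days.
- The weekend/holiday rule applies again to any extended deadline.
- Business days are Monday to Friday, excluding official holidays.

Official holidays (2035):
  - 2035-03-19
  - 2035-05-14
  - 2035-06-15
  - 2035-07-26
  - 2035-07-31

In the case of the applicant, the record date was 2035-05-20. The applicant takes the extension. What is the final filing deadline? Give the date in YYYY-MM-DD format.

Trigger date 2035-05-20 + 90 calendar days = 2035-08-18.
2035-08-18 is a Saturday; the next business day is 2035-08-20 (Monday).
Applying the 45-calendar-day extension: 2035-08-20 + 45 days = 2035-10-04.
2035-10-04 falls on a Thursday, which is a business day, so no adjustment is needed.
Deadline: 2035-10-04.

2035-10-04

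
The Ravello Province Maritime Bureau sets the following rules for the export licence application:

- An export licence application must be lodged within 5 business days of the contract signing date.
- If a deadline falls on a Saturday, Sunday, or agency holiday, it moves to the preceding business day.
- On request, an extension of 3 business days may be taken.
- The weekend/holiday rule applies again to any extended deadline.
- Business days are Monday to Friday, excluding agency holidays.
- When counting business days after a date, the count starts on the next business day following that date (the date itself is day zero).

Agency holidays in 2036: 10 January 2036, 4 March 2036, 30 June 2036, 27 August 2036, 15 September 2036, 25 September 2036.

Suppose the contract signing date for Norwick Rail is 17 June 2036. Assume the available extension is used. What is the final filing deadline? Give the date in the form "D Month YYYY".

5 business days after 17 June 2036, excluding weekends and holidays, is 24 June 2036.
24 June 2036 (Tuesday) is already a business day.
The 3-business-day extension runs from 24 June 2036 to 27 June 2036.
27 June 2036 (Friday) is already a business day.
The final due date is 27 June 2036.

27 June 2036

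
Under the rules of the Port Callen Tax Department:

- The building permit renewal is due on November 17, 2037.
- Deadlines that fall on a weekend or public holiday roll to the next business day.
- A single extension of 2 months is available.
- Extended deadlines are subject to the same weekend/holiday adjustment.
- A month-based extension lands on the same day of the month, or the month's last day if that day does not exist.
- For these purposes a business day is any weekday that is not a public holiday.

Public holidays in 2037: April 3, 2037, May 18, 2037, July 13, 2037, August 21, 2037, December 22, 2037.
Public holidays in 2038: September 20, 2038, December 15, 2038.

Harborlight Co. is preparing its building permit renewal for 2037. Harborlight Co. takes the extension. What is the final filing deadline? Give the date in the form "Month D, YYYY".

The stated deadline is November 17, 2037.
November 17, 2037 falls on a Tuesday, which is a business day, so no adjustment is needed.
Applying the 2 months extension: 2 months after November 17, 2037 is January 17, 2038.
January 17, 2038 is a Sunday, so it moves to the next business day, January 18, 2038 (Monday).
Deadline: January 18, 2038.

January 18, 2038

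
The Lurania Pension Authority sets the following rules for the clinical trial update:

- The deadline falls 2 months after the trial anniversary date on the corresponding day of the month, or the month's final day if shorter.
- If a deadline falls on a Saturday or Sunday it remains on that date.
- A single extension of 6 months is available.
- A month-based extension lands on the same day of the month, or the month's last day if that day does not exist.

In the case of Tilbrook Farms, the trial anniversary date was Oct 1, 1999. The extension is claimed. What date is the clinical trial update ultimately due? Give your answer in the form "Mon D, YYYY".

2 months after Oct 1, 1999, on the same day of the month, is Dec 1, 1999.
No adjustment is made for weekends or holidays, so Dec 1, 1999 stands.
The 6 months extension carries Dec 1, 1999 to Jun 1, 2000.
No adjustment is made for weekends or holidays, so Jun 1, 2000 stands.
Final deadline: Jun 1, 2000.

Jun 1, 2000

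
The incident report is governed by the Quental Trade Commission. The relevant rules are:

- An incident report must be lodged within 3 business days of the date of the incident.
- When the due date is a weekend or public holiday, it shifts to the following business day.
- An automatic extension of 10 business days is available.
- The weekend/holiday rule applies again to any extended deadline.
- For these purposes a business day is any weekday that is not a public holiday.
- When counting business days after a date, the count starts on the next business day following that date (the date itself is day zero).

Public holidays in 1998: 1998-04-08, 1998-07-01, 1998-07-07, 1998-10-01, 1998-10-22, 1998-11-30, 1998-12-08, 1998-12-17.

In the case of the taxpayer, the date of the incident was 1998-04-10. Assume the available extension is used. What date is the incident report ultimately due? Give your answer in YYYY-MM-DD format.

1998-04-29

Counting 3 business days after 1998-04-10 (skipping weekends and listed holidays) reaches 1998-04-15.
Since 1998-04-15 is a Wednesday and not a holiday, the date is unchanged.
Counting 10 further business days from 1998-04-15 reaches 1998-04-29.
1998-04-29 (Wednesday) is already a business day.
Final deadline: 1998-04-29.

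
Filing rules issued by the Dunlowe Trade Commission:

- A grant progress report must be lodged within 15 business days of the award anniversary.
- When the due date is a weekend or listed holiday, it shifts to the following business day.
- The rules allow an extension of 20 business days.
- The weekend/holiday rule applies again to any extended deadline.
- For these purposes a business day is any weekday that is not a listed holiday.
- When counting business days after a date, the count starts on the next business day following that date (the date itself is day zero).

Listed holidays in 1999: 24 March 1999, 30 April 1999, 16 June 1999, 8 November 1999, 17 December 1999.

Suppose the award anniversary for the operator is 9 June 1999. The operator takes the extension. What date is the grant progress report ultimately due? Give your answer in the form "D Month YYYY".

29 July 1999

Starting the day after 9 June 1999 and counting 15 business days lands on 1 July 1999.
1 July 1999 is a Thursday and not a listed holiday, so it stands.
Counting 20 further business days from 1 July 1999 reaches 29 July 1999.
29 July 1999 (Thursday) is already a business day.
So the filing is due 29 July 1999.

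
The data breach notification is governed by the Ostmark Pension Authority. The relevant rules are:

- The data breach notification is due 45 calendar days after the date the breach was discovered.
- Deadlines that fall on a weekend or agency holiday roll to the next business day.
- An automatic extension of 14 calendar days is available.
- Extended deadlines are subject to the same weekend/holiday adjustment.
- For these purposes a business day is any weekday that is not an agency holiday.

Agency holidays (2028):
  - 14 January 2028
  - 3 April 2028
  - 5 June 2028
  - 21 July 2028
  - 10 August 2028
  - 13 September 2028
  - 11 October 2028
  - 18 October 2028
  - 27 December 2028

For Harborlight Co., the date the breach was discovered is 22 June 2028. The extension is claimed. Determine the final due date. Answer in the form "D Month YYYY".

21 August 2028

45 calendar days after 22 June 2028 is 6 August 2028.
6 August 2028 falls on a Sunday. Rolling to the next business day gives 7 August 2028, a Monday.
Add the 14 calendar-day extension to 7 August 2028: 21 August 2028.
21 August 2028 is a Monday and not a listed holiday, so it stands.
Deadline: 21 August 2028.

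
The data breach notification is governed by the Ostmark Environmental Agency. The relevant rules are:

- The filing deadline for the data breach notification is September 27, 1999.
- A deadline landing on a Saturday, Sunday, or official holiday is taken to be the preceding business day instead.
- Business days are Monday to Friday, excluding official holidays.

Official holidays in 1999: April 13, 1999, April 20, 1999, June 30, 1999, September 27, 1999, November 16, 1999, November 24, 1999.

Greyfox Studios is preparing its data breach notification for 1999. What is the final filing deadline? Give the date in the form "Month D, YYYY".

The stated deadline is September 27, 1999.
Because September 27, 1999 is a listed holiday, the deadline becomes September 24, 1999 (Friday).
Deadline: September 24, 1999.

September 24, 1999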